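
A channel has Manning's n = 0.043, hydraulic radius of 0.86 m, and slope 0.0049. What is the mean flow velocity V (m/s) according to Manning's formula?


Manning's equation gives V = (1/n) * R^(2/3) * S^(1/2).
First, compute R^(2/3) = 0.86^(2/3) = 0.9043.
Next, S^(1/2) = 0.0049^(1/2) = 0.07.
Then 1/n = 1/0.043 = 23.26.
V = 23.26 * 0.9043 * 0.07 = 1.4722 m/s.

1.4722


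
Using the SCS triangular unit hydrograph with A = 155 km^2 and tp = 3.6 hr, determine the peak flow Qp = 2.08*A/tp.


SCS formula: Qp = 2.08 * A / tp.
Qp = 2.08 * 155 / 3.6
   = 322.4 / 3.6
   = 89.56 m^3/s per cm.

89.56


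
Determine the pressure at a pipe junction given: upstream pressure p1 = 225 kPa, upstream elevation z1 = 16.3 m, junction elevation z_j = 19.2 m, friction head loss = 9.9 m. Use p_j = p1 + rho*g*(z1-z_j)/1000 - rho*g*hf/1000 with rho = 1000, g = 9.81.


Junction pressure: p_j = p1 + rho*g*(z1 - z_j)/1000 - rho*g*hf/1000.
Elevation term = 1000*9.81*(16.3 - 19.2)/1000 = -28.449 kPa.
Friction term = 1000*9.81*9.9/1000 = 97.119 kPa.
p_j = 225 + -28.449 - 97.119 = 99.43 kPa.

99.43


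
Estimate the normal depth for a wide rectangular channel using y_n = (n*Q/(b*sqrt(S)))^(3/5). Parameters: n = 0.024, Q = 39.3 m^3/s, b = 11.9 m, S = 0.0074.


We use the wide-channel approximation y_n = (n*Q/(b*sqrt(S)))^(3/5).
sqrt(S) = sqrt(0.0074) = 0.086023.
Numerator: n*Q = 0.024 * 39.3 = 0.9432.
Denominator: b*sqrt(S) = 11.9 * 0.086023 = 1.023674.
arg = 0.9214.
y_n = 0.9214^(3/5) = 0.9521 m.

0.9521


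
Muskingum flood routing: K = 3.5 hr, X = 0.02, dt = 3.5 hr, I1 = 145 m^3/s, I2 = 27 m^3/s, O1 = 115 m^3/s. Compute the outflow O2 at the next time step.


Muskingum coefficients:
denom = 2*K*(1-X) + dt = 2*3.5*(1-0.02) + 3.5 = 10.36.
C0 = (dt - 2*K*X)/denom = (3.5 - 2*3.5*0.02)/10.36 = 0.3243.
C1 = (dt + 2*K*X)/denom = (3.5 + 2*3.5*0.02)/10.36 = 0.3514.
C2 = (2*K*(1-X) - dt)/denom = 0.3243.
O2 = C0*I2 + C1*I1 + C2*O1
   = 0.3243*27 + 0.3514*145 + 0.3243*115
   = 97.0 m^3/s.

97.0


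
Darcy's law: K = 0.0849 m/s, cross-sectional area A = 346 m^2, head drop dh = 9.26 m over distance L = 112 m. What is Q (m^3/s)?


Darcy's law: Q = K * A * i, where i = dh/L.
Hydraulic gradient i = 9.26 / 112 = 0.082679.
Q = 0.0849 * 346 * 0.082679
  = 2.4287 m^3/s.

2.4287


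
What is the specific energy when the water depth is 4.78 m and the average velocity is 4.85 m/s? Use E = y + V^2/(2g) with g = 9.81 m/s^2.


Specific energy E = y + V^2/(2g).
Velocity head = V^2/(2g) = 4.85^2 / (2*9.81) = 23.5225 / 19.62 = 1.1989 m.
E = 4.78 + 1.1989 = 5.9789 m.

5.9789


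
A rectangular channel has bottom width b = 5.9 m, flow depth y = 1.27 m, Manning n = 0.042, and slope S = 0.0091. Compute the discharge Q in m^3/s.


For a rectangular channel, the cross-sectional area A = b * y = 5.9 * 1.27 = 7.49 m^2.
The wetted perimeter P = b + 2y = 5.9 + 2*1.27 = 8.44 m.
Hydraulic radius R = A/P = 7.49/8.44 = 0.8878 m.
Velocity V = (1/n)*R^(2/3)*S^(1/2) = (1/0.042)*0.8878^(2/3)*0.0091^(1/2) = 2.098 m/s.
Discharge Q = A * V = 7.49 * 2.098 = 15.721 m^3/s.

15.721


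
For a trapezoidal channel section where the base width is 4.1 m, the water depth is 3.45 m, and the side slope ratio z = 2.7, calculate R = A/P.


For a trapezoidal section with side slope z:
A = (b + z*y)*y = (4.1 + 2.7*3.45)*3.45 = 46.282 m^2.
P = b + 2*y*sqrt(1 + z^2) = 4.1 + 2*3.45*sqrt(1 + 2.7^2) = 23.967 m.
R = A/P = 46.282 / 23.967 = 1.9311 m.

1.9311


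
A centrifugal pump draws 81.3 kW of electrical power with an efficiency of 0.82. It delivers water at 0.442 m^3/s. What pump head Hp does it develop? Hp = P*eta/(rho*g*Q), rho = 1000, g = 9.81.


Pump head formula: Hp = P * eta / (rho * g * Q).
Numerator: P * eta = 81.3 * 1000 * 0.82 = 66666.0 W.
Denominator: rho * g * Q = 1000 * 9.81 * 0.442 = 4336.02.
Hp = 66666.0 / 4336.02 = 15.37 m.

15.37


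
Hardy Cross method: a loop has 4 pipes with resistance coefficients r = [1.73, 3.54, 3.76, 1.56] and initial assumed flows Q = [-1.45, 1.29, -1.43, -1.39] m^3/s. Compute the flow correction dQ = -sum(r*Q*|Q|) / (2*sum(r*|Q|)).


Numerator terms (r*Q*|Q|): 1.73*-1.45*|-1.45| = -3.6373; 3.54*1.29*|1.29| = 5.8909; 3.76*-1.43*|-1.43| = -7.6888; 1.56*-1.39*|-1.39| = -3.0141.
Sum of numerator = -8.4493.
Denominator terms (r*|Q|): 1.73*|-1.45| = 2.5085; 3.54*|1.29| = 4.5666; 3.76*|-1.43| = 5.3768; 1.56*|-1.39| = 2.1684.
2 * sum of denominator = 2 * 14.6203 = 29.2406.
dQ = --8.4493 / 29.2406 = 0.289 m^3/s.

0.289


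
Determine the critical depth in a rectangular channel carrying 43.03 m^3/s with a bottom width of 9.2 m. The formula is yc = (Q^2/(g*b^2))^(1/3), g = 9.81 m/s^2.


Using yc = (Q^2 / (g * b^2))^(1/3):
Q^2 = 43.03^2 = 1851.58.
g * b^2 = 9.81 * 9.2^2 = 9.81 * 84.64 = 830.32.
Q^2 / (g*b^2) = 1851.58 / 830.32 = 2.23.
yc = 2.23^(1/3) = 1.3065 m.

1.3065


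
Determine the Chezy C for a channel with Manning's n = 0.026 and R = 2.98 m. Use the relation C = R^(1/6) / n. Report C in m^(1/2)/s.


The Chezy coefficient relates to Manning's n through C = R^(1/6) / n.
R^(1/6) = 2.98^(1/6) = 1.199599.
C = 1.199599 / 0.026 = 46.14 m^(1/2)/s.

46.14


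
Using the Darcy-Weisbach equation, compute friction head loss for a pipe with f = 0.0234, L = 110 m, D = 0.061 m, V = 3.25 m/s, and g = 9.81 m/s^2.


Darcy-Weisbach equation: h_f = f * (L/D) * V^2/(2g).
f * L/D = 0.0234 * 110/0.061 = 42.1967.
V^2/(2g) = 3.25^2 / (2*9.81) = 10.5625 / 19.62 = 0.5384 m.
h_f = 42.1967 * 0.5384 = 22.717 m.

22.717


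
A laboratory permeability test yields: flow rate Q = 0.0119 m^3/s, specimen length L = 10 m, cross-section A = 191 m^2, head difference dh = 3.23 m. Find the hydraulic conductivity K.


From K = Q*L / (A*dh):
Numerator: Q*L = 0.0119 * 10 = 0.119.
Denominator: A*dh = 191 * 3.23 = 616.93.
K = 0.119 / 616.93 = 0.000193 m/s.

0.000193


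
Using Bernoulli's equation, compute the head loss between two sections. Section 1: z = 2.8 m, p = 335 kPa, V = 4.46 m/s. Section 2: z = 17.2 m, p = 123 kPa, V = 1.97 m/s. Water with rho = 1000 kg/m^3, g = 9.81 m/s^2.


Total head at each section: H = z + p/(rho*g) + V^2/(2g).
H1 = 2.8 + 335*1000/(1000*9.81) + 4.46^2/(2*9.81)
   = 2.8 + 34.149 + 1.0138
   = 37.963 m.
H2 = 17.2 + 123*1000/(1000*9.81) + 1.97^2/(2*9.81)
   = 17.2 + 12.538 + 0.1978
   = 29.936 m.
h_L = H1 - H2 = 37.963 - 29.936 = 8.027 m.

8.027


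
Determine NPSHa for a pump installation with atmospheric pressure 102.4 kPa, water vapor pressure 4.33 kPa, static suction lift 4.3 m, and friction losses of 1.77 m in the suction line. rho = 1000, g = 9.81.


NPSHa = p_atm/(rho*g) - z_s - hf_s - p_vap/(rho*g).
p_atm/(rho*g) = 102.4*1000 / (1000*9.81) = 10.438 m.
p_vap/(rho*g) = 4.33*1000 / (1000*9.81) = 0.441 m.
NPSHa = 10.438 - 4.3 - 1.77 - 0.441
      = 3.93 m.

3.93


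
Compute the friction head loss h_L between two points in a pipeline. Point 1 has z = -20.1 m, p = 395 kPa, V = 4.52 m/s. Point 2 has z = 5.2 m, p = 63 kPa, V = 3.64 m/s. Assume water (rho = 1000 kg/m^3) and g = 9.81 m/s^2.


Total head at each section: H = z + p/(rho*g) + V^2/(2g).
H1 = -20.1 + 395*1000/(1000*9.81) + 4.52^2/(2*9.81)
   = -20.1 + 40.265 + 1.0413
   = 21.206 m.
H2 = 5.2 + 63*1000/(1000*9.81) + 3.64^2/(2*9.81)
   = 5.2 + 6.422 + 0.6753
   = 12.297 m.
h_L = H1 - H2 = 21.206 - 12.297 = 8.909 m.

8.909


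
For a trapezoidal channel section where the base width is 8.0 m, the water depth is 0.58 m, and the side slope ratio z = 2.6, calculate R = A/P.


For a trapezoidal section with side slope z:
A = (b + z*y)*y = (8.0 + 2.6*0.58)*0.58 = 5.515 m^2.
P = b + 2*y*sqrt(1 + z^2) = 8.0 + 2*0.58*sqrt(1 + 2.6^2) = 11.231 m.
R = A/P = 5.515 / 11.231 = 0.491 m.

0.491


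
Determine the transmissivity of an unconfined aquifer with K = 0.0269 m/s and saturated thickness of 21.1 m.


Transmissivity is defined as T = K * h.
T = 0.0269 * 21.1
  = 0.5676 m^2/s.

0.5676


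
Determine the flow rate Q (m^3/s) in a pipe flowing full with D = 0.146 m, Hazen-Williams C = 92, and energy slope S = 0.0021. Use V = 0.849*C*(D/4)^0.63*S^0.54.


For a full circular pipe, R = D/4 = 0.146/4 = 0.0365 m.
V = 0.849 * 92 * 0.0365^0.63 * 0.0021^0.54
  = 0.849 * 92 * 0.124235 * 0.03581
  = 0.3475 m/s.
Pipe area A = pi*D^2/4 = pi*0.146^2/4 = 0.0167 m^2.
Q = A * V = 0.0167 * 0.3475 = 0.0058 m^3/s.

0.0058


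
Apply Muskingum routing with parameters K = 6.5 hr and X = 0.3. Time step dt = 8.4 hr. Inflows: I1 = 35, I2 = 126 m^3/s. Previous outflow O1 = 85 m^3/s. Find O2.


Muskingum coefficients:
denom = 2*K*(1-X) + dt = 2*6.5*(1-0.3) + 8.4 = 17.5.
C0 = (dt - 2*K*X)/denom = (8.4 - 2*6.5*0.3)/17.5 = 0.2571.
C1 = (dt + 2*K*X)/denom = (8.4 + 2*6.5*0.3)/17.5 = 0.7029.
C2 = (2*K*(1-X) - dt)/denom = 0.04.
O2 = C0*I2 + C1*I1 + C2*O1
   = 0.2571*126 + 0.7029*35 + 0.04*85
   = 60.4 m^3/s.

60.4


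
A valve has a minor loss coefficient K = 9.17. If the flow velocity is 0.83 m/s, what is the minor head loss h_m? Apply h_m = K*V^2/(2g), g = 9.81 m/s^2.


Minor loss formula: h_m = K * V^2/(2g).
V^2 = 0.83^2 = 0.6889.
V^2/(2g) = 0.6889 / 19.62 = 0.0351 m.
h_m = 9.17 * 0.0351 = 0.322 m.

0.322


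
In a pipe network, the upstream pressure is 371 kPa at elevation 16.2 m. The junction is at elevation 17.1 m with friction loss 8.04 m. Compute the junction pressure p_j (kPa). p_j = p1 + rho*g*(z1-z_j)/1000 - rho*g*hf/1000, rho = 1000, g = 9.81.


Junction pressure: p_j = p1 + rho*g*(z1 - z_j)/1000 - rho*g*hf/1000.
Elevation term = 1000*9.81*(16.2 - 17.1)/1000 = -8.829 kPa.
Friction term = 1000*9.81*8.04/1000 = 78.872 kPa.
p_j = 371 + -8.829 - 78.872 = 283.3 kPa.

283.3


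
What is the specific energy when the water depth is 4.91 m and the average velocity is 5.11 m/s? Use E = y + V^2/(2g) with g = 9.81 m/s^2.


Specific energy E = y + V^2/(2g).
Velocity head = V^2/(2g) = 5.11^2 / (2*9.81) = 26.1121 / 19.62 = 1.3309 m.
E = 4.91 + 1.3309 = 6.2409 m.

6.2409


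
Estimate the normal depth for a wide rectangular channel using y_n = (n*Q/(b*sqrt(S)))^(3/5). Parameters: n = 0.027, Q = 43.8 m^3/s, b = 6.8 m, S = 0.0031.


We use the wide-channel approximation y_n = (n*Q/(b*sqrt(S)))^(3/5).
sqrt(S) = sqrt(0.0031) = 0.055678.
Numerator: n*Q = 0.027 * 43.8 = 1.1826.
Denominator: b*sqrt(S) = 6.8 * 0.055678 = 0.37861.
arg = 3.1235.
y_n = 3.1235^(3/5) = 1.9806 m.

1.9806


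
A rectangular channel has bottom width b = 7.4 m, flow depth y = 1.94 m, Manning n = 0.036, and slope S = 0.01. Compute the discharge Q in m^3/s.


For a rectangular channel, the cross-sectional area A = b * y = 7.4 * 1.94 = 14.36 m^2.
The wetted perimeter P = b + 2y = 7.4 + 2*1.94 = 11.28 m.
Hydraulic radius R = A/P = 14.36/11.28 = 1.2727 m.
Velocity V = (1/n)*R^(2/3)*S^(1/2) = (1/0.036)*1.2727^(2/3)*0.01^(1/2) = 3.2622 m/s.
Discharge Q = A * V = 14.36 * 3.2622 = 46.832 m^3/s.

46.832


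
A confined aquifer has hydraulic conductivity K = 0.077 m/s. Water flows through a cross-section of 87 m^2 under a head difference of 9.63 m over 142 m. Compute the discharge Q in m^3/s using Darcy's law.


Darcy's law: Q = K * A * i, where i = dh/L.
Hydraulic gradient i = 9.63 / 142 = 0.067817.
Q = 0.077 * 87 * 0.067817
  = 0.4543 m^3/s.

0.4543


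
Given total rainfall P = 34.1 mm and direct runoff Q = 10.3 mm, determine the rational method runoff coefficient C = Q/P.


The runoff coefficient C = runoff depth / rainfall depth.
C = 10.3 / 34.1
  = 0.3021.

0.3021


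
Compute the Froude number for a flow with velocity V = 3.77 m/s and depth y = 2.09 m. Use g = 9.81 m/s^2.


The Froude number is defined as Fr = V / sqrt(g*y).
g*y = 9.81 * 2.09 = 20.5029.
sqrt(g*y) = sqrt(20.5029) = 4.528.
Fr = 3.77 / 4.528 = 0.8326.

0.8326


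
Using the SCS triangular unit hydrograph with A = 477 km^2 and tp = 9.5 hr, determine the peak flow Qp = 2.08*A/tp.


SCS formula: Qp = 2.08 * A / tp.
Qp = 2.08 * 477 / 9.5
   = 992.16 / 9.5
   = 104.44 m^3/s per cm.

104.44


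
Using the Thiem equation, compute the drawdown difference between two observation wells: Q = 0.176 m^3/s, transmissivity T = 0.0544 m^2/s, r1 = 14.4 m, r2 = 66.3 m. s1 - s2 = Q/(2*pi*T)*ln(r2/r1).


Thiem equation: s1 - s2 = Q/(2*pi*T) * ln(r2/r1).
ln(r2/r1) = ln(66.3/14.4) = 1.527.
Q/(2*pi*T) = 0.176 / (2*pi*0.0544) = 0.176 / 0.3418 = 0.5149.
s1 - s2 = 0.5149 * 1.527 = 0.7863 m.

0.7863


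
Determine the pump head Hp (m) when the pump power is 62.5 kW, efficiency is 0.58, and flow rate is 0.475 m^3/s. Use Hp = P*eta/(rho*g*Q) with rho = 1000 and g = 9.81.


Pump head formula: Hp = P * eta / (rho * g * Q).
Numerator: P * eta = 62.5 * 1000 * 0.58 = 36250.0 W.
Denominator: rho * g * Q = 1000 * 9.81 * 0.475 = 4659.75.
Hp = 36250.0 / 4659.75 = 7.78 m.

7.78


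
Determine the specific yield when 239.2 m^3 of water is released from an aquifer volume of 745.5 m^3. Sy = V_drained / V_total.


Specific yield Sy = Volume drained / Total volume.
Sy = 239.2 / 745.5
   = 0.3209.

0.3209


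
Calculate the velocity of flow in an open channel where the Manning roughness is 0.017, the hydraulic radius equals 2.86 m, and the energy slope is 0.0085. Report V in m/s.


Manning's equation gives V = (1/n) * R^(2/3) * S^(1/2).
First, compute R^(2/3) = 2.86^(2/3) = 2.0149.
Next, S^(1/2) = 0.0085^(1/2) = 0.092195.
Then 1/n = 1/0.017 = 58.82.
V = 58.82 * 2.0149 * 0.092195 = 10.9271 m/s.

10.9271


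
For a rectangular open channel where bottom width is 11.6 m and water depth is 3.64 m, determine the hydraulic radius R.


For a rectangular section:
Flow area A = b * y = 11.6 * 3.64 = 42.22 m^2.
Wetted perimeter P = b + 2y = 11.6 + 2*3.64 = 18.88 m.
Hydraulic radius R = A/P = 42.22 / 18.88 = 2.2364 m.

2.2364


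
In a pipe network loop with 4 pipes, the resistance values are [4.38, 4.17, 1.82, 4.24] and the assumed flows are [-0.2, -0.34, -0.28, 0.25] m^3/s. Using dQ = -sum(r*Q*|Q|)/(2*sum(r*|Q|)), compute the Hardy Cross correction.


Numerator terms (r*Q*|Q|): 4.38*-0.2*|-0.2| = -0.1752; 4.17*-0.34*|-0.34| = -0.4821; 1.82*-0.28*|-0.28| = -0.1427; 4.24*0.25*|0.25| = 0.265.
Sum of numerator = -0.5349.
Denominator terms (r*|Q|): 4.38*|-0.2| = 0.876; 4.17*|-0.34| = 1.4178; 1.82*|-0.28| = 0.5096; 4.24*|0.25| = 1.06.
2 * sum of denominator = 2 * 3.8634 = 7.7268.
dQ = --0.5349 / 7.7268 = 0.0692 m^3/s.

0.0692


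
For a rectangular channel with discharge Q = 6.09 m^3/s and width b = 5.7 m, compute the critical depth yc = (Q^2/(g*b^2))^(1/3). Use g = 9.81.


Using yc = (Q^2 / (g * b^2))^(1/3):
Q^2 = 6.09^2 = 37.09.
g * b^2 = 9.81 * 5.7^2 = 9.81 * 32.49 = 318.73.
Q^2 / (g*b^2) = 37.09 / 318.73 = 0.1164.
yc = 0.1164^(1/3) = 0.4882 m.

0.4882


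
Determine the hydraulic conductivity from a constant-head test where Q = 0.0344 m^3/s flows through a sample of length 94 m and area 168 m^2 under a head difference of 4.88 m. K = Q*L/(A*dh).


From K = Q*L / (A*dh):
Numerator: Q*L = 0.0344 * 94 = 3.2336.
Denominator: A*dh = 168 * 4.88 = 819.84.
K = 3.2336 / 819.84 = 0.003944 m/s.

0.003944


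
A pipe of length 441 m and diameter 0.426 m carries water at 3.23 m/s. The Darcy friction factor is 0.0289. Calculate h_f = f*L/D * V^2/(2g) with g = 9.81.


Darcy-Weisbach equation: h_f = f * (L/D) * V^2/(2g).
f * L/D = 0.0289 * 441/0.426 = 29.9176.
V^2/(2g) = 3.23^2 / (2*9.81) = 10.4329 / 19.62 = 0.5317 m.
h_f = 29.9176 * 0.5317 = 15.909 m.

15.909


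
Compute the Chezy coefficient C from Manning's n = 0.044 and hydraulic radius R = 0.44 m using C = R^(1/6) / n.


The Chezy coefficient relates to Manning's n through C = R^(1/6) / n.
R^(1/6) = 0.44^(1/6) = 0.872118.
C = 0.872118 / 0.044 = 19.82 m^(1/2)/s.

19.82


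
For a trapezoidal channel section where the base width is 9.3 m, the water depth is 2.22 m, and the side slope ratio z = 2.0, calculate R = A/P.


For a trapezoidal section with side slope z:
A = (b + z*y)*y = (9.3 + 2.0*2.22)*2.22 = 30.503 m^2.
P = b + 2*y*sqrt(1 + z^2) = 9.3 + 2*2.22*sqrt(1 + 2.0^2) = 19.228 m.
R = A/P = 30.503 / 19.228 = 1.5864 m.

1.5864


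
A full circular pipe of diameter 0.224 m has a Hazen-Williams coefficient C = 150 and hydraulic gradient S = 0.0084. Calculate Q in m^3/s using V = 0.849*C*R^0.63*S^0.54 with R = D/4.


For a full circular pipe, R = D/4 = 0.224/4 = 0.056 m.
V = 0.849 * 150 * 0.056^0.63 * 0.0084^0.54
  = 0.849 * 150 * 0.162689 * 0.075703
  = 1.5684 m/s.
Pipe area A = pi*D^2/4 = pi*0.224^2/4 = 0.0394 m^2.
Q = A * V = 0.0394 * 1.5684 = 0.0618 m^3/s.

0.0618


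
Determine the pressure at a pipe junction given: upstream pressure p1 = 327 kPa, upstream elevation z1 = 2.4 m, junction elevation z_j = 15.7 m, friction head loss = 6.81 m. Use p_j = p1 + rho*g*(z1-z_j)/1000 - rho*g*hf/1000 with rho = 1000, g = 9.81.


Junction pressure: p_j = p1 + rho*g*(z1 - z_j)/1000 - rho*g*hf/1000.
Elevation term = 1000*9.81*(2.4 - 15.7)/1000 = -130.473 kPa.
Friction term = 1000*9.81*6.81/1000 = 66.806 kPa.
p_j = 327 + -130.473 - 66.806 = 129.72 kPa.

129.72


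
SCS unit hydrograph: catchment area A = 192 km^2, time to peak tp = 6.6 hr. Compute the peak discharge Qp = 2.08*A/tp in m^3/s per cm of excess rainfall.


SCS formula: Qp = 2.08 * A / tp.
Qp = 2.08 * 192 / 6.6
   = 399.36 / 6.6
   = 60.51 m^3/s per cm.

60.51


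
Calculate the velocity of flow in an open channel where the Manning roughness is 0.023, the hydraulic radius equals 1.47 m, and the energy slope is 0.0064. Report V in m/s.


Manning's equation gives V = (1/n) * R^(2/3) * S^(1/2).
First, compute R^(2/3) = 1.47^(2/3) = 1.2928.
Next, S^(1/2) = 0.0064^(1/2) = 0.08.
Then 1/n = 1/0.023 = 43.48.
V = 43.48 * 1.2928 * 0.08 = 4.4968 m/s.

4.4968


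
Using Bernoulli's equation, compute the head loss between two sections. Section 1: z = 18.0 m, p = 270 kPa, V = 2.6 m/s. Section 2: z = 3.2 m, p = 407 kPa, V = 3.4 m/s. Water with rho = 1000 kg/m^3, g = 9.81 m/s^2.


Total head at each section: H = z + p/(rho*g) + V^2/(2g).
H1 = 18.0 + 270*1000/(1000*9.81) + 2.6^2/(2*9.81)
   = 18.0 + 27.523 + 0.3445
   = 45.867 m.
H2 = 3.2 + 407*1000/(1000*9.81) + 3.4^2/(2*9.81)
   = 3.2 + 41.488 + 0.5892
   = 45.277 m.
h_L = H1 - H2 = 45.867 - 45.277 = 0.59 m.

0.59


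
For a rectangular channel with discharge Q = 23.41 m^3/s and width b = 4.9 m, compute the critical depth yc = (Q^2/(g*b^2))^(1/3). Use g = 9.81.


Using yc = (Q^2 / (g * b^2))^(1/3):
Q^2 = 23.41^2 = 548.03.
g * b^2 = 9.81 * 4.9^2 = 9.81 * 24.01 = 235.54.
Q^2 / (g*b^2) = 548.03 / 235.54 = 2.3267.
yc = 2.3267^(1/3) = 1.3251 m.

1.3251


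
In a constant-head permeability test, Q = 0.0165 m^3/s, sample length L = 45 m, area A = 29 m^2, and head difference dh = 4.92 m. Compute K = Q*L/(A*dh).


From K = Q*L / (A*dh):
Numerator: Q*L = 0.0165 * 45 = 0.7425.
Denominator: A*dh = 29 * 4.92 = 142.68.
K = 0.7425 / 142.68 = 0.005204 m/s.

0.005204


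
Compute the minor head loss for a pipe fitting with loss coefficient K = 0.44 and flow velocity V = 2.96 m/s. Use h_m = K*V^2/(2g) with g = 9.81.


Minor loss formula: h_m = K * V^2/(2g).
V^2 = 2.96^2 = 8.7616.
V^2/(2g) = 8.7616 / 19.62 = 0.4466 m.
h_m = 0.44 * 0.4466 = 0.1965 m.

0.1965


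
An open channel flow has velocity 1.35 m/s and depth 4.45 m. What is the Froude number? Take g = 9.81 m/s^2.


The Froude number is defined as Fr = V / sqrt(g*y).
g*y = 9.81 * 4.45 = 43.6545.
sqrt(g*y) = sqrt(43.6545) = 6.6072.
Fr = 1.35 / 6.6072 = 0.2043.

0.2043


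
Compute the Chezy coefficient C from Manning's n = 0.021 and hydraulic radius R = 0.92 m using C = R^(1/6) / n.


The Chezy coefficient relates to Manning's n through C = R^(1/6) / n.
R^(1/6) = 0.92^(1/6) = 0.986199.
C = 0.986199 / 0.021 = 46.96 m^(1/2)/s.

46.96


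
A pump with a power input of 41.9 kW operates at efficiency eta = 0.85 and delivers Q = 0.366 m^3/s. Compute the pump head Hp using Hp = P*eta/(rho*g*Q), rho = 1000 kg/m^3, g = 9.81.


Pump head formula: Hp = P * eta / (rho * g * Q).
Numerator: P * eta = 41.9 * 1000 * 0.85 = 35615.0 W.
Denominator: rho * g * Q = 1000 * 9.81 * 0.366 = 3590.46.
Hp = 35615.0 / 3590.46 = 9.92 m.

9.92


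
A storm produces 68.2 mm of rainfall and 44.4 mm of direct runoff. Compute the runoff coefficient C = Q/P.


The runoff coefficient C = runoff depth / rainfall depth.
C = 44.4 / 68.2
  = 0.651.

0.651


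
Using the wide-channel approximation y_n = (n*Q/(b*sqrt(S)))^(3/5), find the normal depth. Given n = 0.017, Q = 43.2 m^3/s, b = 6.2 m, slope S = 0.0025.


We use the wide-channel approximation y_n = (n*Q/(b*sqrt(S)))^(3/5).
sqrt(S) = sqrt(0.0025) = 0.05.
Numerator: n*Q = 0.017 * 43.2 = 0.7344.
Denominator: b*sqrt(S) = 6.2 * 0.05 = 0.31.
arg = 2.369.
y_n = 2.369^(3/5) = 1.6778 m.

1.6778


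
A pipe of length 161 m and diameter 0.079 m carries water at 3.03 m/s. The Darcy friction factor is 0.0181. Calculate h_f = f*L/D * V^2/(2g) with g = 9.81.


Darcy-Weisbach equation: h_f = f * (L/D) * V^2/(2g).
f * L/D = 0.0181 * 161/0.079 = 36.8873.
V^2/(2g) = 3.03^2 / (2*9.81) = 9.1809 / 19.62 = 0.4679 m.
h_f = 36.8873 * 0.4679 = 17.261 m.

17.261


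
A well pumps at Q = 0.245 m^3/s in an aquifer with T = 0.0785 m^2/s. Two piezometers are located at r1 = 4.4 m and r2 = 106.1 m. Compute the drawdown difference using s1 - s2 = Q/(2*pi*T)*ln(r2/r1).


Thiem equation: s1 - s2 = Q/(2*pi*T) * ln(r2/r1).
ln(r2/r1) = ln(106.1/4.4) = 3.1828.
Q/(2*pi*T) = 0.245 / (2*pi*0.0785) = 0.245 / 0.4932 = 0.4967.
s1 - s2 = 0.4967 * 3.1828 = 1.581 m.

1.581


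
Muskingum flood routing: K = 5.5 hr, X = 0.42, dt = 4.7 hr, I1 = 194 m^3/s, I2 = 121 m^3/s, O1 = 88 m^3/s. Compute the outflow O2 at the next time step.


Muskingum coefficients:
denom = 2*K*(1-X) + dt = 2*5.5*(1-0.42) + 4.7 = 11.08.
C0 = (dt - 2*K*X)/denom = (4.7 - 2*5.5*0.42)/11.08 = 0.0072.
C1 = (dt + 2*K*X)/denom = (4.7 + 2*5.5*0.42)/11.08 = 0.8412.
C2 = (2*K*(1-X) - dt)/denom = 0.1516.
O2 = C0*I2 + C1*I1 + C2*O1
   = 0.0072*121 + 0.8412*194 + 0.1516*88
   = 177.4 m^3/s.

177.4


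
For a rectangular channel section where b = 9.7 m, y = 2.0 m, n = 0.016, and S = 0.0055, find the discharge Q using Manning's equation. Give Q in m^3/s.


For a rectangular channel, the cross-sectional area A = b * y = 9.7 * 2.0 = 19.4 m^2.
The wetted perimeter P = b + 2y = 9.7 + 2*2.0 = 13.7 m.
Hydraulic radius R = A/P = 19.4/13.7 = 1.4161 m.
Velocity V = (1/n)*R^(2/3)*S^(1/2) = (1/0.016)*1.4161^(2/3)*0.0055^(1/2) = 5.845 m/s.
Discharge Q = A * V = 19.4 * 5.845 = 113.392 m^3/s.

113.392


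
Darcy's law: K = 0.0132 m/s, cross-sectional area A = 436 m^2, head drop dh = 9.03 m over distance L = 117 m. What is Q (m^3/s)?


Darcy's law: Q = K * A * i, where i = dh/L.
Hydraulic gradient i = 9.03 / 117 = 0.077179.
Q = 0.0132 * 436 * 0.077179
  = 0.4442 m^3/s.

0.4442


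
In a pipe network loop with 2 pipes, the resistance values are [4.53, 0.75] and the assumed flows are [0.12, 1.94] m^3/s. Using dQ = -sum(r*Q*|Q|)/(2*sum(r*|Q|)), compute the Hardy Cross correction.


Numerator terms (r*Q*|Q|): 4.53*0.12*|0.12| = 0.0652; 0.75*1.94*|1.94| = 2.8227.
Sum of numerator = 2.8879.
Denominator terms (r*|Q|): 4.53*|0.12| = 0.5436; 0.75*|1.94| = 1.455.
2 * sum of denominator = 2 * 1.9986 = 3.9972.
dQ = -2.8879 / 3.9972 = -0.7225 m^3/s.

-0.7225


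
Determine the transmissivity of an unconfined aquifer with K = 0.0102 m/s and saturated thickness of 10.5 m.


Transmissivity is defined as T = K * h.
T = 0.0102 * 10.5
  = 0.1071 m^2/s.

0.1071


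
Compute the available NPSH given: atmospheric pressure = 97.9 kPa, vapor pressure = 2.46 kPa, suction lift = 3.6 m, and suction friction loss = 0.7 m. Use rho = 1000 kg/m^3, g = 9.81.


NPSHa = p_atm/(rho*g) - z_s - hf_s - p_vap/(rho*g).
p_atm/(rho*g) = 97.9*1000 / (1000*9.81) = 9.98 m.
p_vap/(rho*g) = 2.46*1000 / (1000*9.81) = 0.251 m.
NPSHa = 9.98 - 3.6 - 0.7 - 0.251
      = 5.43 m.

5.43


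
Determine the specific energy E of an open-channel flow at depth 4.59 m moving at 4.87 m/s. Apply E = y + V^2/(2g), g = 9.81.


Specific energy E = y + V^2/(2g).
Velocity head = V^2/(2g) = 4.87^2 / (2*9.81) = 23.7169 / 19.62 = 1.2088 m.
E = 4.59 + 1.2088 = 5.7988 m.

5.7988


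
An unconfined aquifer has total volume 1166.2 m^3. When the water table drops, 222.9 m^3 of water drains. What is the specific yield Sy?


Specific yield Sy = Volume drained / Total volume.
Sy = 222.9 / 1166.2
   = 0.1911.

0.1911


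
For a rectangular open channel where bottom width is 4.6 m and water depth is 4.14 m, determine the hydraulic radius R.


For a rectangular section:
Flow area A = b * y = 4.6 * 4.14 = 19.04 m^2.
Wetted perimeter P = b + 2y = 4.6 + 2*4.14 = 12.88 m.
Hydraulic radius R = A/P = 19.04 / 12.88 = 1.4786 m.

1.4786


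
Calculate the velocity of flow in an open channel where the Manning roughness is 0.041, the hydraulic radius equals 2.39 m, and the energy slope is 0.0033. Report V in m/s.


Manning's equation gives V = (1/n) * R^(2/3) * S^(1/2).
First, compute R^(2/3) = 2.39^(2/3) = 1.7876.
Next, S^(1/2) = 0.0033^(1/2) = 0.057446.
Then 1/n = 1/0.041 = 24.39.
V = 24.39 * 1.7876 * 0.057446 = 2.5046 m/s.

2.5046


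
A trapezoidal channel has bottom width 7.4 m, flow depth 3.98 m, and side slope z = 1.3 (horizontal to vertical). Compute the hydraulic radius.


For a trapezoidal section with side slope z:
A = (b + z*y)*y = (7.4 + 1.3*3.98)*3.98 = 50.045 m^2.
P = b + 2*y*sqrt(1 + z^2) = 7.4 + 2*3.98*sqrt(1 + 1.3^2) = 20.455 m.
R = A/P = 50.045 / 20.455 = 2.4465 m.

2.4465


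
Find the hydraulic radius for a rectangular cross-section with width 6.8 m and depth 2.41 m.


For a rectangular section:
Flow area A = b * y = 6.8 * 2.41 = 16.39 m^2.
Wetted perimeter P = b + 2y = 6.8 + 2*2.41 = 11.62 m.
Hydraulic radius R = A/P = 16.39 / 11.62 = 1.4103 m.

1.4103


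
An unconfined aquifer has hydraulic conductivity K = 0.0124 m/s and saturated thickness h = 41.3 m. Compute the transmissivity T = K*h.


Transmissivity is defined as T = K * h.
T = 0.0124 * 41.3
  = 0.5121 m^2/s.

0.5121


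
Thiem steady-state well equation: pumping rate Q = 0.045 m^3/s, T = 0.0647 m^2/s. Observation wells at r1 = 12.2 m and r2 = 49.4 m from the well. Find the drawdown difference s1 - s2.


Thiem equation: s1 - s2 = Q/(2*pi*T) * ln(r2/r1).
ln(r2/r1) = ln(49.4/12.2) = 1.3985.
Q/(2*pi*T) = 0.045 / (2*pi*0.0647) = 0.045 / 0.4065 = 0.1107.
s1 - s2 = 0.1107 * 1.3985 = 0.1548 m.

0.1548


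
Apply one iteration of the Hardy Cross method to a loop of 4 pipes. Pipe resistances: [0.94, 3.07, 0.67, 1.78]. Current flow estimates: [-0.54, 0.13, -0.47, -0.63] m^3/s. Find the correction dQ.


Numerator terms (r*Q*|Q|): 0.94*-0.54*|-0.54| = -0.2741; 3.07*0.13*|0.13| = 0.0519; 0.67*-0.47*|-0.47| = -0.148; 1.78*-0.63*|-0.63| = -0.7065.
Sum of numerator = -1.0767.
Denominator terms (r*|Q|): 0.94*|-0.54| = 0.5076; 3.07*|0.13| = 0.3991; 0.67*|-0.47| = 0.3149; 1.78*|-0.63| = 1.1214.
2 * sum of denominator = 2 * 2.343 = 4.686.
dQ = --1.0767 / 4.686 = 0.2298 m^3/s.

0.2298


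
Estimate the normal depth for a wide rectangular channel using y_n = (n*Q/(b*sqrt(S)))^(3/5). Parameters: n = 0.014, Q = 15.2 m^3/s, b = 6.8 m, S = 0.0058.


We use the wide-channel approximation y_n = (n*Q/(b*sqrt(S)))^(3/5).
sqrt(S) = sqrt(0.0058) = 0.076158.
Numerator: n*Q = 0.014 * 15.2 = 0.2128.
Denominator: b*sqrt(S) = 6.8 * 0.076158 = 0.517874.
arg = 0.4109.
y_n = 0.4109^(3/5) = 0.5865 m.

0.5865


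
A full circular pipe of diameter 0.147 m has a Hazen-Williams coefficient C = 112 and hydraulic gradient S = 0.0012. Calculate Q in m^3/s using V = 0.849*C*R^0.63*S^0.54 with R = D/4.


For a full circular pipe, R = D/4 = 0.147/4 = 0.0367 m.
V = 0.849 * 112 * 0.0367^0.63 * 0.0012^0.54
  = 0.849 * 112 * 0.124771 * 0.02647
  = 0.314 m/s.
Pipe area A = pi*D^2/4 = pi*0.147^2/4 = 0.017 m^2.
Q = A * V = 0.017 * 0.314 = 0.0053 m^3/s.

0.0053


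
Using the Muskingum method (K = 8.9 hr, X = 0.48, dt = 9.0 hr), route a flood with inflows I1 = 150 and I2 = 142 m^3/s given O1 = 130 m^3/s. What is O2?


Muskingum coefficients:
denom = 2*K*(1-X) + dt = 2*8.9*(1-0.48) + 9.0 = 18.256.
C0 = (dt - 2*K*X)/denom = (9.0 - 2*8.9*0.48)/18.256 = 0.025.
C1 = (dt + 2*K*X)/denom = (9.0 + 2*8.9*0.48)/18.256 = 0.961.
C2 = (2*K*(1-X) - dt)/denom = 0.014.
O2 = C0*I2 + C1*I1 + C2*O1
   = 0.025*142 + 0.961*150 + 0.014*130
   = 149.52 m^3/s.

149.52


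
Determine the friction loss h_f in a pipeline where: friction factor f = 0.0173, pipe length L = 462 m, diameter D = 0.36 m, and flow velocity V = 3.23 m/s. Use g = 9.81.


Darcy-Weisbach equation: h_f = f * (L/D) * V^2/(2g).
f * L/D = 0.0173 * 462/0.36 = 22.2017.
V^2/(2g) = 3.23^2 / (2*9.81) = 10.4329 / 19.62 = 0.5317 m.
h_f = 22.2017 * 0.5317 = 11.806 m.

11.806


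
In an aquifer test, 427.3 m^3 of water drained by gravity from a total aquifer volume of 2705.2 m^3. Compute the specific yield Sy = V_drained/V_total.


Specific yield Sy = Volume drained / Total volume.
Sy = 427.3 / 2705.2
   = 0.158.

0.158


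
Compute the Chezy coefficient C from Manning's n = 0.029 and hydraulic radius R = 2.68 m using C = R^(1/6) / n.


The Chezy coefficient relates to Manning's n through C = R^(1/6) / n.
R^(1/6) = 2.68^(1/6) = 1.178571.
C = 1.178571 / 0.029 = 40.64 m^(1/2)/s.

40.64


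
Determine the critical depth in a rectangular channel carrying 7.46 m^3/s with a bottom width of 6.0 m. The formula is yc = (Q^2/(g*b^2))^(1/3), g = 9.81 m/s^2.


Using yc = (Q^2 / (g * b^2))^(1/3):
Q^2 = 7.46^2 = 55.65.
g * b^2 = 9.81 * 6.0^2 = 9.81 * 36.0 = 353.16.
Q^2 / (g*b^2) = 55.65 / 353.16 = 0.1576.
yc = 0.1576^(1/3) = 0.5401 m.

0.5401


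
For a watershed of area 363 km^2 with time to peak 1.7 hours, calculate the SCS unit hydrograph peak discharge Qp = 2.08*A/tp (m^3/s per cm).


SCS formula: Qp = 2.08 * A / tp.
Qp = 2.08 * 363 / 1.7
   = 755.04 / 1.7
   = 444.14 m^3/s per cm.

444.14


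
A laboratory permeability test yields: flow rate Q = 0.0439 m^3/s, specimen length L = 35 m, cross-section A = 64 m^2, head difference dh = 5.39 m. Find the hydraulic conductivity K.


From K = Q*L / (A*dh):
Numerator: Q*L = 0.0439 * 35 = 1.5365.
Denominator: A*dh = 64 * 5.39 = 344.96.
K = 1.5365 / 344.96 = 0.004454 m/s.

0.004454


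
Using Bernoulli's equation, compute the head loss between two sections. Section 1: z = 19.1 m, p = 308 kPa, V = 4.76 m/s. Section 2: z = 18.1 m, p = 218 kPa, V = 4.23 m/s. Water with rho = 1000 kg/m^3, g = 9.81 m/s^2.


Total head at each section: H = z + p/(rho*g) + V^2/(2g).
H1 = 19.1 + 308*1000/(1000*9.81) + 4.76^2/(2*9.81)
   = 19.1 + 31.397 + 1.1548
   = 51.651 m.
H2 = 18.1 + 218*1000/(1000*9.81) + 4.23^2/(2*9.81)
   = 18.1 + 22.222 + 0.912
   = 41.234 m.
h_L = H1 - H2 = 51.651 - 41.234 = 10.417 m.

10.417


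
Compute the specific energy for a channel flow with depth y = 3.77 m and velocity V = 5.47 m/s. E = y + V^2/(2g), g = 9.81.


Specific energy E = y + V^2/(2g).
Velocity head = V^2/(2g) = 5.47^2 / (2*9.81) = 29.9209 / 19.62 = 1.525 m.
E = 3.77 + 1.525 = 5.295 m.

5.295


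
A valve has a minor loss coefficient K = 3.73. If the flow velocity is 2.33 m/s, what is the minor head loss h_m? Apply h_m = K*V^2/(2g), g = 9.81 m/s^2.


Minor loss formula: h_m = K * V^2/(2g).
V^2 = 2.33^2 = 5.4289.
V^2/(2g) = 5.4289 / 19.62 = 0.2767 m.
h_m = 3.73 * 0.2767 = 1.0321 m.

1.0321


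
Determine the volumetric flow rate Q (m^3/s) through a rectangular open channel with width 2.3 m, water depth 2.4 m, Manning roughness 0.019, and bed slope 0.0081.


For a rectangular channel, the cross-sectional area A = b * y = 2.3 * 2.4 = 5.52 m^2.
The wetted perimeter P = b + 2y = 2.3 + 2*2.4 = 7.1 m.
Hydraulic radius R = A/P = 5.52/7.1 = 0.7775 m.
Velocity V = (1/n)*R^(2/3)*S^(1/2) = (1/0.019)*0.7775^(2/3)*0.0081^(1/2) = 4.0051 m/s.
Discharge Q = A * V = 5.52 * 4.0051 = 22.108 m^3/s.

22.108


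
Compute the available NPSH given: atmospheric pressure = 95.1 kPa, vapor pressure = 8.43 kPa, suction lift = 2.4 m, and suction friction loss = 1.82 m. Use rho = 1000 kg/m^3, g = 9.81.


NPSHa = p_atm/(rho*g) - z_s - hf_s - p_vap/(rho*g).
p_atm/(rho*g) = 95.1*1000 / (1000*9.81) = 9.694 m.
p_vap/(rho*g) = 8.43*1000 / (1000*9.81) = 0.859 m.
NPSHa = 9.694 - 2.4 - 1.82 - 0.859
      = 4.61 m.

4.61


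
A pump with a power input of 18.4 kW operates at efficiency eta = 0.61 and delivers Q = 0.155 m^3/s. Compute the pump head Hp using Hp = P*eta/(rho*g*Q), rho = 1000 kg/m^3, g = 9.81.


Pump head formula: Hp = P * eta / (rho * g * Q).
Numerator: P * eta = 18.4 * 1000 * 0.61 = 11224.0 W.
Denominator: rho * g * Q = 1000 * 9.81 * 0.155 = 1520.55.
Hp = 11224.0 / 1520.55 = 7.38 m.

7.38


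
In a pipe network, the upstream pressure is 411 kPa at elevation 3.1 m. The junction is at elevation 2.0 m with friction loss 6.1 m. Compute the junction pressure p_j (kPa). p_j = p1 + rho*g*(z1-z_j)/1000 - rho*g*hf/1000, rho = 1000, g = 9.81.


Junction pressure: p_j = p1 + rho*g*(z1 - z_j)/1000 - rho*g*hf/1000.
Elevation term = 1000*9.81*(3.1 - 2.0)/1000 = 10.791 kPa.
Friction term = 1000*9.81*6.1/1000 = 59.841 kPa.
p_j = 411 + 10.791 - 59.841 = 361.95 kPa.

361.95


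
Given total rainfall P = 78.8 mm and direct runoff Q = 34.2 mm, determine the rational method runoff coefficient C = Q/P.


The runoff coefficient C = runoff depth / rainfall depth.
C = 34.2 / 78.8
  = 0.434.

0.434


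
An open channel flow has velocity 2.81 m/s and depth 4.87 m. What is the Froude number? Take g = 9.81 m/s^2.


The Froude number is defined as Fr = V / sqrt(g*y).
g*y = 9.81 * 4.87 = 47.7747.
sqrt(g*y) = sqrt(47.7747) = 6.9119.
Fr = 2.81 / 6.9119 = 0.4065.

0.4065


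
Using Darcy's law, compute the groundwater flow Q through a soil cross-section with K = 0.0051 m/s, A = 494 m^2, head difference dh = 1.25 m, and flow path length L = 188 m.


Darcy's law: Q = K * A * i, where i = dh/L.
Hydraulic gradient i = 1.25 / 188 = 0.006649.
Q = 0.0051 * 494 * 0.006649
  = 0.0168 m^3/s.

0.0168


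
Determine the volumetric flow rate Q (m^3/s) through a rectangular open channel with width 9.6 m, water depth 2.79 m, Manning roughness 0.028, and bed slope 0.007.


For a rectangular channel, the cross-sectional area A = b * y = 9.6 * 2.79 = 26.78 m^2.
The wetted perimeter P = b + 2y = 9.6 + 2*2.79 = 15.18 m.
Hydraulic radius R = A/P = 26.78/15.18 = 1.7644 m.
Velocity V = (1/n)*R^(2/3)*S^(1/2) = (1/0.028)*1.7644^(2/3)*0.007^(1/2) = 4.3631 m/s.
Discharge Q = A * V = 26.78 * 4.3631 = 116.861 m^3/s.

116.861


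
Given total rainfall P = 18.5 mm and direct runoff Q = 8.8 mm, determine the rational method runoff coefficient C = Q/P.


The runoff coefficient C = runoff depth / rainfall depth.
C = 8.8 / 18.5
  = 0.4757.

0.4757


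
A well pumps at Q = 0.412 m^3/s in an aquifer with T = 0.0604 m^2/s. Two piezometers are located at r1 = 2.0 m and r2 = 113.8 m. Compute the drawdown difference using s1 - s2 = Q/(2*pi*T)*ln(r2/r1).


Thiem equation: s1 - s2 = Q/(2*pi*T) * ln(r2/r1).
ln(r2/r1) = ln(113.8/2.0) = 4.0413.
Q/(2*pi*T) = 0.412 / (2*pi*0.0604) = 0.412 / 0.3795 = 1.0856.
s1 - s2 = 1.0856 * 4.0413 = 4.3873 m.

4.3873


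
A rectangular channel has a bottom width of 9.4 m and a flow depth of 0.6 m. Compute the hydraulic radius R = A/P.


For a rectangular section:
Flow area A = b * y = 9.4 * 0.6 = 5.64 m^2.
Wetted perimeter P = b + 2y = 9.4 + 2*0.6 = 10.6 m.
Hydraulic radius R = A/P = 5.64 / 10.6 = 0.5321 m.

0.5321


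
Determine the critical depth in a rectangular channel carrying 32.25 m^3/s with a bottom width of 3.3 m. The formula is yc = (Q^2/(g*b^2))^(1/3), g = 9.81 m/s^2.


Using yc = (Q^2 / (g * b^2))^(1/3):
Q^2 = 32.25^2 = 1040.06.
g * b^2 = 9.81 * 3.3^2 = 9.81 * 10.89 = 106.83.
Q^2 / (g*b^2) = 1040.06 / 106.83 = 9.7357.
yc = 9.7357^(1/3) = 2.1353 m.

2.1353


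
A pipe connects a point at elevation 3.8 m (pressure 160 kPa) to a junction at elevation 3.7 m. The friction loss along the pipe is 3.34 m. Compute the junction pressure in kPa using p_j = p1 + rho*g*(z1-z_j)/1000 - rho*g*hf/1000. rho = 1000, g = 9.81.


Junction pressure: p_j = p1 + rho*g*(z1 - z_j)/1000 - rho*g*hf/1000.
Elevation term = 1000*9.81*(3.8 - 3.7)/1000 = 0.981 kPa.
Friction term = 1000*9.81*3.34/1000 = 32.765 kPa.
p_j = 160 + 0.981 - 32.765 = 128.22 kPa.

128.22


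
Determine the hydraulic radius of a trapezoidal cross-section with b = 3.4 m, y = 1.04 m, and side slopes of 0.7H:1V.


For a trapezoidal section with side slope z:
A = (b + z*y)*y = (3.4 + 0.7*1.04)*1.04 = 4.293 m^2.
P = b + 2*y*sqrt(1 + z^2) = 3.4 + 2*1.04*sqrt(1 + 0.7^2) = 5.939 m.
R = A/P = 4.293 / 5.939 = 0.7229 m.

0.7229


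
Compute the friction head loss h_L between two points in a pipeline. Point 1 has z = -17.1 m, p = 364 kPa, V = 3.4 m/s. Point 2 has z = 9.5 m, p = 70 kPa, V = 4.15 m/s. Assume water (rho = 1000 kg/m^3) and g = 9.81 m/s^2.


Total head at each section: H = z + p/(rho*g) + V^2/(2g).
H1 = -17.1 + 364*1000/(1000*9.81) + 3.4^2/(2*9.81)
   = -17.1 + 37.105 + 0.5892
   = 20.594 m.
H2 = 9.5 + 70*1000/(1000*9.81) + 4.15^2/(2*9.81)
   = 9.5 + 7.136 + 0.8778
   = 17.513 m.
h_L = H1 - H2 = 20.594 - 17.513 = 3.081 m.

3.081


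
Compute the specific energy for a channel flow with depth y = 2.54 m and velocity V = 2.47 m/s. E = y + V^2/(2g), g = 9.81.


Specific energy E = y + V^2/(2g).
Velocity head = V^2/(2g) = 2.47^2 / (2*9.81) = 6.1009 / 19.62 = 0.311 m.
E = 2.54 + 0.311 = 2.851 m.

2.851


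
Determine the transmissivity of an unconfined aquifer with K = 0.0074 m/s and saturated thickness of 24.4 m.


Transmissivity is defined as T = K * h.
T = 0.0074 * 24.4
  = 0.1806 m^2/s.

0.1806


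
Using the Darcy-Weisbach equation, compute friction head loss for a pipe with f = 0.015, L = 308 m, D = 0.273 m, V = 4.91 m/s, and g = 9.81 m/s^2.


Darcy-Weisbach equation: h_f = f * (L/D) * V^2/(2g).
f * L/D = 0.015 * 308/0.273 = 16.9231.
V^2/(2g) = 4.91^2 / (2*9.81) = 24.1081 / 19.62 = 1.2288 m.
h_f = 16.9231 * 1.2288 = 20.794 m.

20.794


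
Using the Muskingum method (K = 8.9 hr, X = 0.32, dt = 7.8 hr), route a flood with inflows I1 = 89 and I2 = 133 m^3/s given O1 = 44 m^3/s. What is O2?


Muskingum coefficients:
denom = 2*K*(1-X) + dt = 2*8.9*(1-0.32) + 7.8 = 19.904.
C0 = (dt - 2*K*X)/denom = (7.8 - 2*8.9*0.32)/19.904 = 0.1057.
C1 = (dt + 2*K*X)/denom = (7.8 + 2*8.9*0.32)/19.904 = 0.6781.
C2 = (2*K*(1-X) - dt)/denom = 0.2162.
O2 = C0*I2 + C1*I1 + C2*O1
   = 0.1057*133 + 0.6781*89 + 0.2162*44
   = 83.92 m^3/s.

83.92


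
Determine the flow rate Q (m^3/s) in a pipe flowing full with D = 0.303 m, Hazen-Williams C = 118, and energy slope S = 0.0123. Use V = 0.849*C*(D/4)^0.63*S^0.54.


For a full circular pipe, R = D/4 = 0.303/4 = 0.0757 m.
V = 0.849 * 118 * 0.0757^0.63 * 0.0123^0.54
  = 0.849 * 118 * 0.196794 * 0.093014
  = 1.8338 m/s.
Pipe area A = pi*D^2/4 = pi*0.303^2/4 = 0.0721 m^2.
Q = A * V = 0.0721 * 1.8338 = 0.1322 m^3/s.

0.1322


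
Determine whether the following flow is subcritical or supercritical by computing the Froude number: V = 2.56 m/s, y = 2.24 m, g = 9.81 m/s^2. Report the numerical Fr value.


The Froude number is defined as Fr = V / sqrt(g*y).
g*y = 9.81 * 2.24 = 21.9744.
sqrt(g*y) = sqrt(21.9744) = 4.6877.
Fr = 2.56 / 4.6877 = 0.5461.
Since Fr < 1, the flow is subcritical.

0.5461


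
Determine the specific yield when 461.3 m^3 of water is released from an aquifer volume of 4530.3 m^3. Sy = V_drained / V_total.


Specific yield Sy = Volume drained / Total volume.
Sy = 461.3 / 4530.3
   = 0.1018.

0.1018


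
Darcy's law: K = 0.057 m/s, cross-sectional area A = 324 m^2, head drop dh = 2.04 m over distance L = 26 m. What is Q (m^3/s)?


Darcy's law: Q = K * A * i, where i = dh/L.
Hydraulic gradient i = 2.04 / 26 = 0.078462.
Q = 0.057 * 324 * 0.078462
  = 1.449 m^3/s.

1.449


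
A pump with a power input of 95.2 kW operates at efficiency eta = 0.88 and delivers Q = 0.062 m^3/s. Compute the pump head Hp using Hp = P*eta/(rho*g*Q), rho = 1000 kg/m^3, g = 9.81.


Pump head formula: Hp = P * eta / (rho * g * Q).
Numerator: P * eta = 95.2 * 1000 * 0.88 = 83776.0 W.
Denominator: rho * g * Q = 1000 * 9.81 * 0.062 = 608.22.
Hp = 83776.0 / 608.22 = 137.74 m.

137.74
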